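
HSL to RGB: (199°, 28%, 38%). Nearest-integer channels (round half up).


H=199°, S=0.28, L=0.38
C = (1-|2L-1|)×S = (1-|-0.24|)×0.28 = 0.2128
H' = H/60 = 199/60 ≈ 3.3167; X = C×(1-|H' mod 2 - 1|) ≈ 0.1454
m = L - C/2 = 0.38 - 0.1064 = 0.2736
Sector ⌊H'⌋ = 3 → (R',G',B') = (0.0, ≈0.1454, 0.2128)
RGB = ((R'+m)×255, (G'+m)×255, (B'+m)×255) = (69.768, 106.8484, 124.032)
Round half up → RGB(70, 107, 124)


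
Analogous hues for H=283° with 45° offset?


Base hue: 283°
Left analog: (283 - 45) mod 360 = 238°
Right analog: (283 + 45) mod 360 = 328°
Analogous hues = 238° and 328°


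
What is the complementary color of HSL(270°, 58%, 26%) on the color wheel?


Complement = opposite side of color wheel = hue + 180°
H' = (270 + 180) mod 360 = 90°
S and L unchanged.
= HSL(90°, 58%, 26%)


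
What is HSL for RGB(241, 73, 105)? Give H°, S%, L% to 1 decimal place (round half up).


Normalize: R'=241/255≈0.9451, G'=73/255≈0.2863, B'=105/255≈0.4118
Max=241/255, Min=73/255, Δ=Max-Min=168/255
L = (Max+Min)/2 = (241+73)/510 = 314/510 = 0.61568… → L = 61.6%
L > 0.5 → S = Δ/(2-Max-Min) = 168/(510-241-73) = 168/196 = 0.85714… → S = 85.7%
(the 1/255 factors cancel in S and H, so raw channel differences can be used)
Max is R' → H = 60 × (((G-B)/Δ) mod 6) = 60 × (((73-105)/168) mod 6)
  (-32)/168 = -0.1904…; negative, so add 6 → 5.8095…
  H = 60 × 5.8095… = 348.571…° → H = 348.6°
= HSL(348.6°, 85.7%, 61.6%)


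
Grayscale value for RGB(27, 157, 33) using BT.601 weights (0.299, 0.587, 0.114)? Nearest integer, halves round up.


Gray = 0.299×R + 0.587×G + 0.114×B
Gray = 0.299×27 + 0.587×157 + 0.114×33
Gray = 8.073 + 92.159 + 3.762
Gray = 103.994 → round half up → 104
Gray = 104


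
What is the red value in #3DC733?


Color: #3DC733
R = 3D = 61
G = C7 = 199
B = 33 = 51
Red = 61


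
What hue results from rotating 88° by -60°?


New hue = (H + rotation) mod 360
New hue = (88 -60) mod 360
= 28 mod 360
= 28°


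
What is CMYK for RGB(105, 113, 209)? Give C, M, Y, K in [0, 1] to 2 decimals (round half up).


R'=105/255≈0.4118, G'=113/255≈0.4431, B'=209/255≈0.8196
K = 1 - max(R',G',B') = 1 - 209/255 = 46/255 = 0.18039… → 0.18
(1-R'-K)/(1-K) simplifies to (max-R)/max with max = 209:
C = (209-105)/209 = 104/209 = 0.49760… → 0.50
M = (209-113)/209 = 96/209 = 0.45933… → 0.46
Y = (209-209)/209 = 0/209 = 0 → 0.00
= CMYK(0.50, 0.46, 0.00, 0.18)


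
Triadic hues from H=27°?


Triadic: equally spaced at 120° intervals
H1 = 27°
H2 = (27 + 120) mod 360 = 147°
H3 = (27 + 240) mod 360 = 267°
Triadic = 27°, 147°, 267°


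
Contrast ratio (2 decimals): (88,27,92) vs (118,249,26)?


Linearize each sRGB channel c=v/255: c/12.92 if c ≤ 0.04045 else ((c+0.055)/1.055)^2.4
L = 0.2126×R_lin + 0.7152×G_lin + 0.0722×B_lin
Color 1 (88,27,92):
  R=88: 88/255≈0.3451 > 0.04045 → ((0.3451+0.055)/1.055)^2.4 ≈ 0.09759
  G=27: 27/255≈0.1059 > 0.04045 → ((0.1059+0.055)/1.055)^2.4 ≈ 0.01096
  B=92: 92/255≈0.3608 > 0.04045 → ((0.3608+0.055)/1.055)^2.4 ≈ 0.10702
  L1 = 0.2126×0.09759 + 0.7152×0.01096 + 0.0722×0.10702 ≈ 0.03631
Color 2 (118,249,26):
  R=118: 118/255≈0.4627 > 0.04045 → ((0.4627+0.055)/1.055)^2.4 ≈ 0.18116
  G=249: 249/255≈0.9765 > 0.04045 → ((0.9765+0.055)/1.055)^2.4 ≈ 0.94731
  B=26: 26/255≈0.1020 > 0.04045 → ((0.1020+0.055)/1.055)^2.4 ≈ 0.01033
  L2 = 0.2126×0.18116 + 0.7152×0.94731 + 0.0722×0.01033 ≈ 0.71677
Lighter = 0.71677, Darker = 0.03631
Ratio = (L_lighter + 0.05) / (L_darker + 0.05)
Ratio = (0.71677 + 0.05) / (0.03631 + 0.05) = 0.76677 / 0.08631 ≈ 8.8837
Ratio ≈ 8.88:1


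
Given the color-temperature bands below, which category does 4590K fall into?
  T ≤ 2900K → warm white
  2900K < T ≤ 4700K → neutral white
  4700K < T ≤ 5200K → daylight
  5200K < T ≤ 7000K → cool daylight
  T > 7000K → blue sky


Temperature: 4590K
2900K < 4590K ≤ 4700K → neutral white
Classification: neutral white


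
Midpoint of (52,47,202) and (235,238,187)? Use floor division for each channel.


Midpoint: each channel = ⌊(C₁+C₂)/2⌋
R: ⌊(52+235)/2⌋ = 143
G: ⌊(47+238)/2⌋ = 142
B: ⌊(202+187)/2⌋ = 194
= RGB(143, 142, 194)


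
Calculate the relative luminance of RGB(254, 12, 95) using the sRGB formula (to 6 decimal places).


Linearize each channel (sRGB transfer function): c = v/255; c_lin = c/12.92 if c ≤ 0.04045, else ((c+0.055)/1.055)^2.4
  R: 254/255 ≈ 0.996078 > 0.04045 → ((0.996078+0.055)/1.055)^2.4 ≈ 0.991102
  G: 12/255 ≈ 0.047059 > 0.04045 → ((0.047059+0.055)/1.055)^2.4 ≈ 0.003677
  B: 95/255 ≈ 0.372549 > 0.04045 → ((0.372549+0.055)/1.055)^2.4 ≈ 0.114435
R_lin = 0.991102, G_lin = 0.003677, B_lin = 0.114435
L = 0.2126×R + 0.7152×G + 0.0722×B
L = 0.2126×0.991102 + 0.7152×0.003677 + 0.0722×0.114435
L ≈ 0.221600


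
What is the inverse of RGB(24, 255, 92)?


Invert: (255-R, 255-G, 255-B)
R: 255-24 = 231
G: 255-255 = 0
B: 255-92 = 163
= RGB(231, 0, 163)


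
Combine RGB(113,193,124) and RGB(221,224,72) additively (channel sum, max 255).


Additive: each channel = min(255, C₁+C₂)
R: 113+221 = 334 → 255
G: 193+224 = 417 → 255
B: 124+72 = 196 → 196
= RGB(255, 255, 196)


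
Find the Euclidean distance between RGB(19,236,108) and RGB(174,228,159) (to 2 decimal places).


d = √[(R₁-R₂)² + (G₁-G₂)² + (B₁-B₂)²]
d = √[(19-174)² + (236-228)² + (108-159)²]
d = √[24025 + 64 + 2601]
d = √26690
d ≈ 163.37


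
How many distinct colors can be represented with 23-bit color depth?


Colors = 2^bits = 2^23
= 8,388,608 colors


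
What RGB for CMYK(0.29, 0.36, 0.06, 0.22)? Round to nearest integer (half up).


R = 255 × (1-C) × (1-K) = 255 × 0.71 × 0.78 = 141.219 → 141
G = 255 × (1-M) × (1-K) = 255 × 0.64 × 0.78 = 127.296 → 127
B = 255 × (1-Y) × (1-K) = 255 × 0.94 × 0.78 = 186.966 → 187
= RGB(141, 127, 187)


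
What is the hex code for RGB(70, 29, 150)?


R = 70 → 46 (hex)
G = 29 → 1D (hex)
B = 150 → 96 (hex)
Hex = #461D96


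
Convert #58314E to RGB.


58 → 88 (R)
31 → 49 (G)
4E → 78 (B)
= RGB(88, 49, 78)


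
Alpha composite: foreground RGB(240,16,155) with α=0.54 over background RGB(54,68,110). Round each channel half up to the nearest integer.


C = α×F + (1-α)×B, with 1-α = 0.46
R: 0.54×240 + 0.46×54 = 129.60 + 24.84 = 154.44 → 154
G: 0.54×16 + 0.46×68 = 8.64 + 31.28 = 39.92 → 40
B: 0.54×155 + 0.46×110 = 83.70 + 50.60 = 134.30 → 134
= RGB(154, 40, 134)


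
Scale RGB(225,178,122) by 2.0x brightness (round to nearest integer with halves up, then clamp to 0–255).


Multiply each channel by 2.0, round half up, clamp to [0, 255]
R: 225×2.0 = 450 → clamp → 255
G: 178×2.0 = 356 → clamp → 255
B: 122×2.0 = 244
= RGB(255, 255, 244)


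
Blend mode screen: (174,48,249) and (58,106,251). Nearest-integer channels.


Screen: C = 255 - (255-A)×(255-B)/255, rounded to nearest integer
R: 255 - (255-174)×(255-58)/255 = 255 - 15957/255 ≈ 255 - 62.576 = 192.424 → 192
G: 255 - (255-48)×(255-106)/255 = 255 - 30843/255 ≈ 255 - 120.953 = 134.047 → 134
B: 255 - (255-249)×(255-251)/255 = 255 - 24/255 ≈ 255 - 0.094 = 254.906 → 255
= RGB(192, 134, 255)


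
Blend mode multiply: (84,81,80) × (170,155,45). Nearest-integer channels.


Multiply: C = A×B/255, rounded to nearest integer
R: 84×170/255 = 14280/255 ≈ 56.000 → 56
G: 81×155/255 = 12555/255 ≈ 49.235 → 49
B: 80×45/255 = 3600/255 ≈ 14.118 → 14
= RGB(56, 49, 14)


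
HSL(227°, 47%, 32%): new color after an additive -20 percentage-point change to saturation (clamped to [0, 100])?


Original S = 47%
Adjustment = -20 percentage points
New S = 47 + (-20) = 27
Clamp to [0, 100] → 27
= HSL(227°, 27%, 32%)


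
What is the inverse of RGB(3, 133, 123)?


Invert: (255-R, 255-G, 255-B)
R: 255-3 = 252
G: 255-133 = 122
B: 255-123 = 132
= RGB(252, 122, 132)


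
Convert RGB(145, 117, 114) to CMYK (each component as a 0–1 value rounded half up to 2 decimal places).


R'=145/255≈0.5686, G'=117/255≈0.4588, B'=114/255≈0.4471
K = 1 - max(R',G',B') = 1 - 145/255 = 110/255 = 0.43137… → 0.43
(1-R'-K)/(1-K) simplifies to (max-R)/max with max = 145:
C = (145-145)/145 = 0/145 = 0 → 0.00
M = (145-117)/145 = 28/145 = 0.19310… → 0.19
Y = (145-114)/145 = 31/145 = 0.21379… → 0.21
= CMYK(0.00, 0.19, 0.21, 0.43)


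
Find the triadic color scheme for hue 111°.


Triadic: equally spaced at 120° intervals
H1 = 111°
H2 = (111 + 120) mod 360 = 231°
H3 = (111 + 240) mod 360 = 351°
Triadic = 111°, 231°, 351°


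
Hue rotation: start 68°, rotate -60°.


New hue = (H + rotation) mod 360
New hue = (68 -60) mod 360
= 8 mod 360
= 8°


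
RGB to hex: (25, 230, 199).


R = 25 → 19 (hex)
G = 230 → E6 (hex)
B = 199 → C7 (hex)
Hex = #19E6C7


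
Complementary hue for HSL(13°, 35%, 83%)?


Complement = opposite side of color wheel = hue + 180°
H' = (13 + 180) mod 360 = 193°
S and L unchanged.
= HSL(193°, 35%, 83%)


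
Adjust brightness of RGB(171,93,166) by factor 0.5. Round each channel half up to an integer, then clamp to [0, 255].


Multiply each channel by 0.5, round half up, clamp to [0, 255]
R: 171×0.5 = 85.5 → round → 86
G: 93×0.5 = 46.5 → round → 47
B: 166×0.5 = 83
= RGB(86, 47, 83)


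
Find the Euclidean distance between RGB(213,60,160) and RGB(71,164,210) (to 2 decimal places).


d = √[(R₁-R₂)² + (G₁-G₂)² + (B₁-B₂)²]
d = √[(213-71)² + (60-164)² + (160-210)²]
d = √[20164 + 10816 + 2500]
d = √33480
d ≈ 182.98


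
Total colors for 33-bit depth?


Colors = 2^bits = 2^33
= 8,589,934,592 colors


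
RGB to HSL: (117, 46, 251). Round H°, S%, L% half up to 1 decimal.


Normalize: R'=117/255≈0.4588, G'=46/255≈0.1804, B'=251/255≈0.9843
Max=251/255, Min=46/255, Δ=Max-Min=205/255
L = (Max+Min)/2 = (251+46)/510 = 297/510 = 0.58235… → L = 58.2%
L > 0.5 → S = Δ/(2-Max-Min) = 205/(510-251-46) = 205/213 = 0.96244… → S = 96.2%
(the 1/255 factors cancel in S and H, so raw channel differences can be used)
Max is B' → H = 60 × ((R-G)/Δ + 4) = 60 × ((117-46)/205 + 4)
  71/205 + 4 = 0.3463… + 4 = 4.3463…
  H = 60 × 4.3463… = 260.780…° → H = 260.8°
= HSL(260.8°, 96.2%, 58.2%)


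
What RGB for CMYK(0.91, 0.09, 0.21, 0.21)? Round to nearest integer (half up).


R = 255 × (1-C) × (1-K) = 255 × 0.09 × 0.79 = 18.1305 → 18
G = 255 × (1-M) × (1-K) = 255 × 0.91 × 0.79 = 183.3195 → 183
B = 255 × (1-Y) × (1-K) = 255 × 0.79 × 0.79 = 159.1455 → 159
= RGB(18, 183, 159)


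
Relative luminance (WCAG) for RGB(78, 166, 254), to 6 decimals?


Linearize each channel (sRGB transfer function): c = v/255; c_lin = c/12.92 if c ≤ 0.04045, else ((c+0.055)/1.055)^2.4
  R: 78/255 ≈ 0.305882 > 0.04045 → ((0.305882+0.055)/1.055)^2.4 ≈ 0.076185
  G: 166/255 ≈ 0.650980 > 0.04045 → ((0.650980+0.055)/1.055)^2.4 ≈ 0.381326
  B: 254/255 ≈ 0.996078 > 0.04045 → ((0.996078+0.055)/1.055)^2.4 ≈ 0.991102
R_lin = 0.076185, G_lin = 0.381326, B_lin = 0.991102
L = 0.2126×R + 0.7152×G + 0.0722×B
L = 0.2126×0.076185 + 0.7152×0.381326 + 0.0722×0.991102
L ≈ 0.360479


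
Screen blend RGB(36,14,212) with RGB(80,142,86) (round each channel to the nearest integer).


Screen: C = 255 - (255-A)×(255-B)/255, rounded to nearest integer
R: 255 - (255-36)×(255-80)/255 = 255 - 38325/255 ≈ 255 - 150.294 = 104.706 → 105
G: 255 - (255-14)×(255-142)/255 = 255 - 27233/255 ≈ 255 - 106.796 = 148.204 → 148
B: 255 - (255-212)×(255-86)/255 = 255 - 7267/255 ≈ 255 - 28.498 = 226.502 → 227
= RGB(105, 148, 227)


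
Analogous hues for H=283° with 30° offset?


Base hue: 283°
Left analog: (283 - 30) mod 360 = 253°
Right analog: (283 + 30) mod 360 = 313°
Analogous hues = 253° and 313°


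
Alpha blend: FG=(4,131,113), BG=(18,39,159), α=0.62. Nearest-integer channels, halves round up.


C = α×F + (1-α)×B, with 1-α = 0.38
R: 0.62×4 + 0.38×18 = 2.48 + 6.84 = 9.32 → 9
G: 0.62×131 + 0.38×39 = 81.22 + 14.82 = 96.04 → 96
B: 0.62×113 + 0.38×159 = 70.06 + 60.42 = 130.48 → 130
= RGB(9, 96, 130)


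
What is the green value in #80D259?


Color: #80D259
R = 80 = 128
G = D2 = 210
B = 59 = 89
Green = 210


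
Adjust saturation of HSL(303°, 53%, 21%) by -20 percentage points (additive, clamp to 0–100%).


Original S = 53%
Adjustment = -20 percentage points
New S = 53 + (-20) = 33
Clamp to [0, 100] → 33
= HSL(303°, 33%, 21%)


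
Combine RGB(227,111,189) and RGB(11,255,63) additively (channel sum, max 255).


Additive: each channel = min(255, C₁+C₂)
R: 227+11 = 238 → 238
G: 111+255 = 366 → 255
B: 189+63 = 252 → 252
= RGB(238, 255, 252)


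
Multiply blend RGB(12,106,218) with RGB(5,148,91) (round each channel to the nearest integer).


Multiply: C = A×B/255, rounded to nearest integer
R: 12×5/255 = 60/255 ≈ 0.235 → 0
G: 106×148/255 = 15688/255 ≈ 61.522 → 62
B: 218×91/255 = 19838/255 ≈ 77.796 → 78
= RGB(0, 62, 78)


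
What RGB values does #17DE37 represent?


17 → 23 (R)
DE → 222 (G)
37 → 55 (B)
= RGB(23, 222, 55)


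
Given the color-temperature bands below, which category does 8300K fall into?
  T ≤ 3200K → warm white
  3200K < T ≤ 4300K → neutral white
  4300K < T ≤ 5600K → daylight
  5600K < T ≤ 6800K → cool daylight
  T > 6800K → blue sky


Temperature: 8300K
8300K > 6800K → blue sky
Classification: blue sky


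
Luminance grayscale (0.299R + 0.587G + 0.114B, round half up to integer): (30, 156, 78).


Gray = 0.299×R + 0.587×G + 0.114×B
Gray = 0.299×30 + 0.587×156 + 0.114×78
Gray = 8.970 + 91.572 + 8.892
Gray = 109.434 → round half up → 109
Gray = 109


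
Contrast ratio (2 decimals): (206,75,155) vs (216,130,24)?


Linearize each sRGB channel c=v/255: c/12.92 if c ≤ 0.04045 else ((c+0.055)/1.055)^2.4
L = 0.2126×R_lin + 0.7152×G_lin + 0.0722×B_lin
Color 1 (206,75,155):
  R=206: 206/255≈0.8078 > 0.04045 → ((0.8078+0.055)/1.055)^2.4 ≈ 0.61721
  G=75: 75/255≈0.2941 > 0.04045 → ((0.2941+0.055)/1.055)^2.4 ≈ 0.07036
  B=155: 155/255≈0.6078 > 0.04045 → ((0.6078+0.055)/1.055)^2.4 ≈ 0.32778
  L1 = 0.2126×0.61721 + 0.7152×0.07036 + 0.0722×0.32778 ≈ 0.20521
Color 2 (216,130,24):
  R=216: 216/255≈0.8471 > 0.04045 → ((0.8471+0.055)/1.055)^2.4 ≈ 0.68669
  G=130: 130/255≈0.5098 > 0.04045 → ((0.5098+0.055)/1.055)^2.4 ≈ 0.22323
  B=24: 24/255≈0.0941 > 0.04045 → ((0.0941+0.055)/1.055)^2.4 ≈ 0.00913
  L2 = 0.2126×0.68669 + 0.7152×0.22323 + 0.0722×0.00913 ≈ 0.30630
Lighter = 0.30630, Darker = 0.20521
Ratio = (L_lighter + 0.05) / (L_darker + 0.05)
Ratio = (0.30630 + 0.05) / (0.20521 + 0.05) = 0.35630 / 0.25521 ≈ 1.3961
Ratio ≈ 1.40:1


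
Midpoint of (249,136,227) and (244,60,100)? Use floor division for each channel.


Midpoint: each channel = ⌊(C₁+C₂)/2⌋
R: ⌊(249+244)/2⌋ = 246
G: ⌊(136+60)/2⌋ = 98
B: ⌊(227+100)/2⌋ = 163
= RGB(246, 98, 163)


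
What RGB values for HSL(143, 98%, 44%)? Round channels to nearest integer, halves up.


H=143°, S=0.98, L=0.44
C = (1-|2L-1|)×S = (1-|-0.12|)×0.98 = 0.8624
H' = H/60 = 143/60 ≈ 2.3833; X = C×(1-|H' mod 2 - 1|) ≈ 0.3306
m = L - C/2 = 0.44 - 0.4312 = 0.0088
Sector ⌊H'⌋ = 2 → (R',G',B') = (0.0, 0.8624, ≈0.3306)
RGB = ((R'+m)×255, (G'+m)×255, (B'+m)×255) = (2.244, 222.156, 86.5436)
Round half up → RGB(2, 222, 87)


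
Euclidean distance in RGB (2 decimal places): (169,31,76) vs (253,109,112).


d = √[(R₁-R₂)² + (G₁-G₂)² + (B₁-B₂)²]
d = √[(169-253)² + (31-109)² + (76-112)²]
d = √[7056 + 6084 + 1296]
d = √14436
d ≈ 120.15


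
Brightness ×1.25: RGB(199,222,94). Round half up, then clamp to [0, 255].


Multiply each channel by 1.25, round half up, clamp to [0, 255]
R: 199×1.25 = 248.75 → round → 249
G: 222×1.25 = 277.5 → round → 278 → clamp → 255
B: 94×1.25 = 117.5 → round → 118
= RGB(249, 255, 118)


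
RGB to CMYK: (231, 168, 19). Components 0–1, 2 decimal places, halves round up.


R'=231/255≈0.9059, G'=168/255≈0.6588, B'=19/255≈0.0745
K = 1 - max(R',G',B') = 1 - 231/255 = 24/255 = 0.09411… → 0.09
(1-R'-K)/(1-K) simplifies to (max-R)/max with max = 231:
C = (231-231)/231 = 0/231 = 0 → 0.00
M = (231-168)/231 = 63/231 = 0.27272… → 0.27
Y = (231-19)/231 = 212/231 = 0.91774… → 0.92
= CMYK(0.00, 0.27, 0.92, 0.09)


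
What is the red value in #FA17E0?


Color: #FA17E0
R = FA = 250
G = 17 = 23
B = E0 = 224
Red = 250


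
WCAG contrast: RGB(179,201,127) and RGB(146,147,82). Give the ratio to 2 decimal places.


Linearize each sRGB channel c=v/255: c/12.92 if c ≤ 0.04045 else ((c+0.055)/1.055)^2.4
L = 0.2126×R_lin + 0.7152×G_lin + 0.0722×B_lin
Color 1 (179,201,127):
  R=179: 179/255≈0.7020 > 0.04045 → ((0.7020+0.055)/1.055)^2.4 ≈ 0.45079
  G=201: 201/255≈0.7882 > 0.04045 → ((0.7882+0.055)/1.055)^2.4 ≈ 0.58408
  B=127: 127/255≈0.4980 > 0.04045 → ((0.4980+0.055)/1.055)^2.4 ≈ 0.21223
  L1 = 0.2126×0.45079 + 0.7152×0.58408 + 0.0722×0.21223 ≈ 0.52889
Color 2 (146,147,82):
  R=146: 146/255≈0.5725 > 0.04045 → ((0.5725+0.055)/1.055)^2.4 ≈ 0.28744
  G=147: 147/255≈0.5765 > 0.04045 → ((0.5765+0.055)/1.055)^2.4 ≈ 0.29177
  B=82: 82/255≈0.3216 > 0.04045 → ((0.3216+0.055)/1.055)^2.4 ≈ 0.08438
  L2 = 0.2126×0.28744 + 0.7152×0.29177 + 0.0722×0.08438 ≈ 0.27588
Lighter = 0.52889, Darker = 0.27588
Ratio = (L_lighter + 0.05) / (L_darker + 0.05)
Ratio = (0.52889 + 0.05) / (0.27588 + 0.05) = 0.57889 / 0.32588 ≈ 1.7764
Ratio ≈ 1.78:1


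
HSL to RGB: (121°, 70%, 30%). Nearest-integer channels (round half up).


H=121°, S=0.70, L=0.30
C = (1-|2L-1|)×S = (1-|-0.40|)×0.70 = 0.42
H' = H/60 = 121/60 ≈ 2.0167; X = C×(1-|H' mod 2 - 1|) = 0.007
m = L - C/2 = 0.30 - 0.21 = 0.09
Sector ⌊H'⌋ = 2 → (R',G',B') = (0.0, 0.42, 0.007)
RGB = ((R'+m)×255, (G'+m)×255, (B'+m)×255) = (22.95, 130.05, 24.735)
Round half up → RGB(23, 130, 25)


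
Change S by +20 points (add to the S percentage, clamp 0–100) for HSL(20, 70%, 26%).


Original S = 70%
Adjustment = +20 percentage points
New S = 70 + (20) = 90
Clamp to [0, 100] → 90
= HSL(20°, 90%, 26%)


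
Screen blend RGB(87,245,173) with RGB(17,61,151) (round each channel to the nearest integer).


Screen: C = 255 - (255-A)×(255-B)/255, rounded to nearest integer
R: 255 - (255-87)×(255-17)/255 = 255 - 39984/255 ≈ 255 - 156.800 = 98.200 → 98
G: 255 - (255-245)×(255-61)/255 = 255 - 1940/255 ≈ 255 - 7.608 = 247.392 → 247
B: 255 - (255-173)×(255-151)/255 = 255 - 8528/255 ≈ 255 - 33.443 = 221.557 → 222
= RGB(98, 247, 222)


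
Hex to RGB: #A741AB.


A7 → 167 (R)
41 → 65 (G)
AB → 171 (B)
= RGB(167, 65, 171)


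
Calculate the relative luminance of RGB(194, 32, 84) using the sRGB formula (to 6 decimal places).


Linearize each channel (sRGB transfer function): c = v/255; c_lin = c/12.92 if c ≤ 0.04045, else ((c+0.055)/1.055)^2.4
  R: 194/255 ≈ 0.760784 > 0.04045 → ((0.760784+0.055)/1.055)^2.4 ≈ 0.539479
  G: 32/255 ≈ 0.125490 > 0.04045 → ((0.125490+0.055)/1.055)^2.4 ≈ 0.014444
  B: 84/255 ≈ 0.329412 > 0.04045 → ((0.329412+0.055)/1.055)^2.4 ≈ 0.088656
R_lin = 0.539479, G_lin = 0.014444, B_lin = 0.088656
L = 0.2126×R + 0.7152×G + 0.0722×B
L = 0.2126×0.539479 + 0.7152×0.014444 + 0.0722×0.088656
L ≈ 0.131425


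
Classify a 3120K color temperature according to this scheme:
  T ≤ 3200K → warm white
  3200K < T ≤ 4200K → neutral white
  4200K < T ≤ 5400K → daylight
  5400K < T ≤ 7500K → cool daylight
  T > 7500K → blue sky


Temperature: 3120K
3120K ≤ 3200K → warm white
Classification: warm white


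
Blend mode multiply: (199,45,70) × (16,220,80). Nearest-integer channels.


Multiply: C = A×B/255, rounded to nearest integer
R: 199×16/255 = 3184/255 ≈ 12.486 → 12
G: 45×220/255 = 9900/255 ≈ 38.824 → 39
B: 70×80/255 = 5600/255 ≈ 21.961 → 22
= RGB(12, 39, 22)


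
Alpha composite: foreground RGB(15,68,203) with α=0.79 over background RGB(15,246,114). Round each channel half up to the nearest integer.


C = α×F + (1-α)×B, with 1-α = 0.21
R: 0.79×15 + 0.21×15 = 11.85 + 3.15 = 15.00 → 15
G: 0.79×68 + 0.21×246 = 53.72 + 51.66 = 105.38 → 105
B: 0.79×203 + 0.21×114 = 160.37 + 23.94 = 184.31 → 184
= RGB(15, 105, 184)


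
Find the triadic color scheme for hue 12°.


Triadic: equally spaced at 120° intervals
H1 = 12°
H2 = (12 + 120) mod 360 = 132°
H3 = (12 + 240) mod 360 = 252°
Triadic = 12°, 132°, 252°


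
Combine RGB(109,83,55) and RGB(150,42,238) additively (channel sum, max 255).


Additive: each channel = min(255, C₁+C₂)
R: 109+150 = 259 → 255
G: 83+42 = 125 → 125
B: 55+238 = 293 → 255
= RGB(255, 125, 255)


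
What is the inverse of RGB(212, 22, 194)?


Invert: (255-R, 255-G, 255-B)
R: 255-212 = 43
G: 255-22 = 233
B: 255-194 = 61
= RGB(43, 233, 61)


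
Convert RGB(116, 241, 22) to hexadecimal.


R = 116 → 74 (hex)
G = 241 → F1 (hex)
B = 22 → 16 (hex)
Hex = #74F116


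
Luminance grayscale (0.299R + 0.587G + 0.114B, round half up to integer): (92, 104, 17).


Gray = 0.299×R + 0.587×G + 0.114×B
Gray = 0.299×92 + 0.587×104 + 0.114×17
Gray = 27.508 + 61.048 + 1.938
Gray = 90.494 → round half up → 90
Gray = 90


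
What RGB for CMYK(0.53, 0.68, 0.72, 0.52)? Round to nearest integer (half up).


R = 255 × (1-C) × (1-K) = 255 × 0.47 × 0.48 = 57.528 → 58
G = 255 × (1-M) × (1-K) = 255 × 0.32 × 0.48 = 39.168 → 39
B = 255 × (1-Y) × (1-K) = 255 × 0.28 × 0.48 = 34.272 → 34
= RGB(58, 39, 34)


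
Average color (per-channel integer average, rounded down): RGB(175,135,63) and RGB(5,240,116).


Midpoint: each channel = ⌊(C₁+C₂)/2⌋
R: ⌊(175+5)/2⌋ = 90
G: ⌊(135+240)/2⌋ = 187
B: ⌊(63+116)/2⌋ = 89
= RGB(90, 187, 89)


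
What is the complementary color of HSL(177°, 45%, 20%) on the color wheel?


Complement = opposite side of color wheel = hue + 180°
H' = (177 + 180) mod 360 = 357°
S and L unchanged.
= HSL(357°, 45%, 20%)


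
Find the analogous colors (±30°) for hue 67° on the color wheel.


Base hue: 67°
Left analog: (67 - 30) mod 360 = 37°
Right analog: (67 + 30) mod 360 = 97°
Analogous hues = 37° and 97°


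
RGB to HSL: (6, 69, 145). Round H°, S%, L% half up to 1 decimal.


Normalize: R'=6/255≈0.0235, G'=69/255≈0.2706, B'=145/255≈0.5686
Max=145/255, Min=6/255, Δ=Max-Min=139/255
L = (Max+Min)/2 = (145+6)/510 = 151/510 = 0.29607… → L = 29.6%
L ≤ 0.5 → S = Δ/(Max+Min) = 139/(145+6) = 139/151 = 0.92052… → S = 92.1%
(the 1/255 factors cancel in S and H, so raw channel differences can be used)
Max is B' → H = 60 × ((R-G)/Δ + 4) = 60 × ((6-69)/139 + 4)
  -63/139 + 4 = -0.4532… + 4 = 3.5467…
  H = 60 × 3.5467… = 212.805…° → H = 212.8°
= HSL(212.8°, 92.1%, 29.6%)


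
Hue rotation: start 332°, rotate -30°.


New hue = (H + rotation) mod 360
New hue = (332 -30) mod 360
= 302 mod 360
= 302°


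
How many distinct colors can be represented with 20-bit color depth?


Colors = 2^bits = 2^20
= 1,048,576 colors


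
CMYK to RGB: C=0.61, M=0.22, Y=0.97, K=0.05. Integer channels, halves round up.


R = 255 × (1-C) × (1-K) = 255 × 0.39 × 0.95 = 94.4775 → 94
G = 255 × (1-M) × (1-K) = 255 × 0.78 × 0.95 = 188.955 → 189
B = 255 × (1-Y) × (1-K) = 255 × 0.03 × 0.95 = 7.2675 → 7
= RGB(94, 189, 7)


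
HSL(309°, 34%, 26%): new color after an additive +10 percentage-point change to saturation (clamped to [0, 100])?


Original S = 34%
Adjustment = +10 percentage points
New S = 34 + (10) = 44
Clamp to [0, 100] → 44
= HSL(309°, 44%, 26%)


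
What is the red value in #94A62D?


Color: #94A62D
R = 94 = 148
G = A6 = 166
B = 2D = 45
Red = 148


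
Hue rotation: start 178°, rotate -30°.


New hue = (H + rotation) mod 360
New hue = (178 -30) mod 360
= 148 mod 360
= 148°


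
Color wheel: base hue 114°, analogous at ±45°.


Base hue: 114°
Left analog: (114 - 45) mod 360 = 69°
Right analog: (114 + 45) mod 360 = 159°
Analogous hues = 69° and 159°


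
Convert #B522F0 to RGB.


B5 → 181 (R)
22 → 34 (G)
F0 → 240 (B)
= RGB(181, 34, 240)


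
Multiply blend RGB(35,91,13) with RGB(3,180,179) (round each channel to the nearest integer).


Multiply: C = A×B/255, rounded to nearest integer
R: 35×3/255 = 105/255 ≈ 0.412 → 0
G: 91×180/255 = 16380/255 ≈ 64.235 → 64
B: 13×179/255 = 2327/255 ≈ 9.125 → 9
= RGB(0, 64, 9)


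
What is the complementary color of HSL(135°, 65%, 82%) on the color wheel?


Complement = opposite side of color wheel = hue + 180°
H' = (135 + 180) mod 360 = 315°
S and L unchanged.
= HSL(315°, 65%, 82%)


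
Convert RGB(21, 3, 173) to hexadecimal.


R = 21 → 15 (hex)
G = 3 → 03 (hex)
B = 173 → AD (hex)
Hex = #1503AD


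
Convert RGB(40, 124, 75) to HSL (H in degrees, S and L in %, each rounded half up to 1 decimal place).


Normalize: R'=40/255≈0.1569, G'=124/255≈0.4863, B'=75/255≈0.2941
Max=124/255, Min=40/255, Δ=Max-Min=84/255
L = (Max+Min)/2 = (124+40)/510 = 164/510 = 0.32156… → L = 32.2%
L ≤ 0.5 → S = Δ/(Max+Min) = 84/(124+40) = 84/164 = 0.51219… → S = 51.2%
(the 1/255 factors cancel in S and H, so raw channel differences can be used)
Max is G' → H = 60 × ((B-R)/Δ + 2) = 60 × ((75-40)/84 + 2)
  35/84 + 2 = 0.4166… + 2 = 2.4166…
  H = 60 × 2.4166… = 145° → H = 145.0°
= HSL(145.0°, 51.2%, 32.2%)


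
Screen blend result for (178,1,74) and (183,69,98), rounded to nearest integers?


Screen: C = 255 - (255-A)×(255-B)/255, rounded to nearest integer
R: 255 - (255-178)×(255-183)/255 = 255 - 5544/255 ≈ 255 - 21.741 = 233.259 → 233
G: 255 - (255-1)×(255-69)/255 = 255 - 47244/255 ≈ 255 - 185.271 = 69.729 → 70
B: 255 - (255-74)×(255-98)/255 = 255 - 28417/255 ≈ 255 - 111.439 = 143.561 → 144
= RGB(233, 70, 144)


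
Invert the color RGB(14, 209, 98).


Invert: (255-R, 255-G, 255-B)
R: 255-14 = 241
G: 255-209 = 46
B: 255-98 = 157
= RGB(241, 46, 157)


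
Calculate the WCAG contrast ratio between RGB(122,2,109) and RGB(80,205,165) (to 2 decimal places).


Linearize each sRGB channel c=v/255: c/12.92 if c ≤ 0.04045 else ((c+0.055)/1.055)^2.4
L = 0.2126×R_lin + 0.7152×G_lin + 0.0722×B_lin
Color 1 (122,2,109):
  R=122: 122/255≈0.4784 > 0.04045 → ((0.4784+0.055)/1.055)^2.4 ≈ 0.19462
  G=2: 2/255≈0.0078 ≤ 0.04045 → 0.0078/12.92 ≈ 0.00061
  B=109: 109/255≈0.4275 > 0.04045 → ((0.4275+0.055)/1.055)^2.4 ≈ 0.15293
  L1 = 0.2126×0.19462 + 0.7152×0.00061 + 0.0722×0.15293 ≈ 0.05285
Color 2 (80,205,165):
  R=80: 80/255≈0.3137 > 0.04045 → ((0.3137+0.055)/1.055)^2.4 ≈ 0.08022
  G=205: 205/255≈0.8039 > 0.04045 → ((0.8039+0.055)/1.055)^2.4 ≈ 0.61050
  B=165: 165/255≈0.6471 > 0.04045 → ((0.6471+0.055)/1.055)^2.4 ≈ 0.37626
  L2 = 0.2126×0.08022 + 0.7152×0.61050 + 0.0722×0.37626 ≈ 0.48085
Lighter = 0.48085, Darker = 0.05285
Ratio = (L_lighter + 0.05) / (L_darker + 0.05)
Ratio = (0.48085 + 0.05) / (0.05285 + 0.05) = 0.53085 / 0.10285 ≈ 5.1613
Ratio ≈ 5.16:1


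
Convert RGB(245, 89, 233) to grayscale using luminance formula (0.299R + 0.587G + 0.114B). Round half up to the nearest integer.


Gray = 0.299×R + 0.587×G + 0.114×B
Gray = 0.299×245 + 0.587×89 + 0.114×233
Gray = 73.255 + 52.243 + 26.562
Gray = 152.060 → round half up → 152
Gray = 152


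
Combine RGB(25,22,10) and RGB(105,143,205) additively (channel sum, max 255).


Additive: each channel = min(255, C₁+C₂)
R: 25+105 = 130 → 130
G: 22+143 = 165 → 165
B: 10+205 = 215 → 215
= RGB(130, 165, 215)


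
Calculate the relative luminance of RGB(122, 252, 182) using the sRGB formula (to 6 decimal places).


Linearize each channel (sRGB transfer function): c = v/255; c_lin = c/12.92 if c ≤ 0.04045, else ((c+0.055)/1.055)^2.4
  R: 122/255 ≈ 0.478431 > 0.04045 → ((0.478431+0.055)/1.055)^2.4 ≈ 0.194618
  G: 252/255 ≈ 0.988235 > 0.04045 → ((0.988235+0.055)/1.055)^2.4 ≈ 0.973445
  B: 182/255 ≈ 0.713725 > 0.04045 → ((0.713725+0.055)/1.055)^2.4 ≈ 0.467784
R_lin = 0.194618, G_lin = 0.973445, B_lin = 0.467784
L = 0.2126×R + 0.7152×G + 0.0722×B
L = 0.2126×0.194618 + 0.7152×0.973445 + 0.0722×0.467784
L ≈ 0.771358


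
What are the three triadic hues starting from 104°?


Triadic: equally spaced at 120° intervals
H1 = 104°
H2 = (104 + 120) mod 360 = 224°
H3 = (104 + 240) mod 360 = 344°
Triadic = 104°, 224°, 344°


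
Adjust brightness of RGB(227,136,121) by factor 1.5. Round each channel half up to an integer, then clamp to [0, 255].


Multiply each channel by 1.5, round half up, clamp to [0, 255]
R: 227×1.5 = 340.5 → round → 341 → clamp → 255
G: 136×1.5 = 204
B: 121×1.5 = 181.5 → round → 182
= RGB(255, 204, 182)


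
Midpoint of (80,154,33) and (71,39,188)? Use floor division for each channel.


Midpoint: each channel = ⌊(C₁+C₂)/2⌋
R: ⌊(80+71)/2⌋ = 75
G: ⌊(154+39)/2⌋ = 96
B: ⌊(33+188)/2⌋ = 110
= RGB(75, 96, 110)


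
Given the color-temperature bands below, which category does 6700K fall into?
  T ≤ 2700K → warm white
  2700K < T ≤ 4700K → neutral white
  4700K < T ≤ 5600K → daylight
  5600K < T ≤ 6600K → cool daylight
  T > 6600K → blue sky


Temperature: 6700K
6700K > 6600K → blue sky
Classification: blue sky


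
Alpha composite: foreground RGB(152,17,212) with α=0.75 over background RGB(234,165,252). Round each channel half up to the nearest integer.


C = α×F + (1-α)×B, with 1-α = 0.25
R: 0.75×152 + 0.25×234 = 114.00 + 58.50 = 172.50 → 173
G: 0.75×17 + 0.25×165 = 12.75 + 41.25 = 54.00 → 54
B: 0.75×212 + 0.25×252 = 159.00 + 63.00 = 222.00 → 222
= RGB(173, 54, 222)


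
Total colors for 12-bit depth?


Colors = 2^bits = 2^12
= 4,096 colors


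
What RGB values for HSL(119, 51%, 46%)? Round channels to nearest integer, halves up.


H=119°, S=0.51, L=0.46
C = (1-|2L-1|)×S = (1-|-0.08|)×0.51 = 0.4692
H' = H/60 = 119/60 ≈ 1.9833; X = C×(1-|H' mod 2 - 1|) = 0.00782
m = L - C/2 = 0.46 - 0.2346 = 0.2254
Sector ⌊H'⌋ = 1 → (R',G',B') = (0.00782, 0.4692, 0.0)
RGB = ((R'+m)×255, (G'+m)×255, (B'+m)×255) = (59.4711, 177.123, 57.477)
Round half up → RGB(59, 177, 57)


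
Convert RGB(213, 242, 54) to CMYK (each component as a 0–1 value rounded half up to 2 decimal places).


R'=213/255≈0.8353, G'=242/255≈0.9490, B'=54/255≈0.2118
K = 1 - max(R',G',B') = 1 - 242/255 = 13/255 = 0.05098… → 0.05
(1-R'-K)/(1-K) simplifies to (max-R)/max with max = 242:
C = (242-213)/242 = 29/242 = 0.11983… → 0.12
M = (242-242)/242 = 0/242 = 0 → 0.00
Y = (242-54)/242 = 188/242 = 0.77685… → 0.78
= CMYK(0.12, 0.00, 0.78, 0.05)


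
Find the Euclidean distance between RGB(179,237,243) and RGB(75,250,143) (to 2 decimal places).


d = √[(R₁-R₂)² + (G₁-G₂)² + (B₁-B₂)²]
d = √[(179-75)² + (237-250)² + (243-143)²]
d = √[10816 + 169 + 10000]
d = √20985
d ≈ 144.86


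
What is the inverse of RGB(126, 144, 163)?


Invert: (255-R, 255-G, 255-B)
R: 255-126 = 129
G: 255-144 = 111
B: 255-163 = 92
= RGB(129, 111, 92)


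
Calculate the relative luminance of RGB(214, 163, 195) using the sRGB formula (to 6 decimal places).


Linearize each channel (sRGB transfer function): c = v/255; c_lin = c/12.92 if c ≤ 0.04045, else ((c+0.055)/1.055)^2.4
  R: 214/255 ≈ 0.839216 > 0.04045 → ((0.839216+0.055)/1.055)^2.4 ≈ 0.672443
  G: 163/255 ≈ 0.639216 > 0.04045 → ((0.639216+0.055)/1.055)^2.4 ≈ 0.366253
  B: 195/255 ≈ 0.764706 > 0.04045 → ((0.764706+0.055)/1.055)^2.4 ≈ 0.545724
R_lin = 0.672443, G_lin = 0.366253, B_lin = 0.545724
L = 0.2126×R + 0.7152×G + 0.0722×B
L = 0.2126×0.672443 + 0.7152×0.366253 + 0.0722×0.545724
L ≈ 0.444307


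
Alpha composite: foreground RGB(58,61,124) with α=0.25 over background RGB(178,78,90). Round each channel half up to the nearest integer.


C = α×F + (1-α)×B, with 1-α = 0.75
R: 0.25×58 + 0.75×178 = 14.50 + 133.50 = 148.00 → 148
G: 0.25×61 + 0.75×78 = 15.25 + 58.50 = 73.75 → 74
B: 0.25×124 + 0.75×90 = 31.00 + 67.50 = 98.50 → 99
= RGB(148, 74, 99)


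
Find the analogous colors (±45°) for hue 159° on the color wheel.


Base hue: 159°
Left analog: (159 - 45) mod 360 = 114°
Right analog: (159 + 45) mod 360 = 204°
Analogous hues = 114° and 204°


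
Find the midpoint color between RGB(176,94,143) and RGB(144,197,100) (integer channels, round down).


Midpoint: each channel = ⌊(C₁+C₂)/2⌋
R: ⌊(176+144)/2⌋ = 160
G: ⌊(94+197)/2⌋ = 145
B: ⌊(143+100)/2⌋ = 121
= RGB(160, 145, 121)


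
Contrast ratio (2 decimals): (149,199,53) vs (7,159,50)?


Linearize each sRGB channel c=v/255: c/12.92 if c ≤ 0.04045 else ((c+0.055)/1.055)^2.4
L = 0.2126×R_lin + 0.7152×G_lin + 0.0722×B_lin
Color 1 (149,199,53):
  R=149: 149/255≈0.5843 > 0.04045 → ((0.5843+0.055)/1.055)^2.4 ≈ 0.30054
  G=199: 199/255≈0.7804 > 0.04045 → ((0.7804+0.055)/1.055)^2.4 ≈ 0.57112
  B=53: 53/255≈0.2078 > 0.04045 → ((0.2078+0.055)/1.055)^2.4 ≈ 0.03560
  L1 = 0.2126×0.30054 + 0.7152×0.57112 + 0.0722×0.03560 ≈ 0.47493
Color 2 (7,159,50):
  R=7: 7/255≈0.0275 ≤ 0.04045 → 0.0275/12.92 ≈ 0.00212
  G=159: 159/255≈0.6235 > 0.04045 → ((0.6235+0.055)/1.055)^2.4 ≈ 0.34670
  B=50: 50/255≈0.1961 > 0.04045 → ((0.1961+0.055)/1.055)^2.4 ≈ 0.03190
  L2 = 0.2126×0.00212 + 0.7152×0.34670 + 0.0722×0.03190 ≈ 0.25072
Lighter = 0.47493, Darker = 0.25072
Ratio = (L_lighter + 0.05) / (L_darker + 0.05)
Ratio = (0.47493 + 0.05) / (0.25072 + 0.05) = 0.52493 / 0.30072 ≈ 1.7456
Ratio ≈ 1.75:1


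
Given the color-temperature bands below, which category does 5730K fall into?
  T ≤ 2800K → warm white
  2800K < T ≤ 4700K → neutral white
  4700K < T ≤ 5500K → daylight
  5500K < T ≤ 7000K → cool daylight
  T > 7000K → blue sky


Temperature: 5730K
5500K < 5730K ≤ 7000K → cool daylight
Classification: cool daylight


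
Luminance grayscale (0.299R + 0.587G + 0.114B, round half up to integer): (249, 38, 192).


Gray = 0.299×R + 0.587×G + 0.114×B
Gray = 0.299×249 + 0.587×38 + 0.114×192
Gray = 74.451 + 22.306 + 21.888
Gray = 118.645 → round half up → 119
Gray = 119


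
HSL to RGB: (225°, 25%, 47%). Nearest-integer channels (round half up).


H=225°, S=0.25, L=0.47
C = (1-|2L-1|)×S = (1-|-0.06|)×0.25 = 0.235
H' = H/60 = 225/60 ≈ 3.7500; X = C×(1-|H' mod 2 - 1|) = 0.05875
m = L - C/2 = 0.47 - 0.1175 = 0.3525
Sector ⌊H'⌋ = 3 → (R',G',B') = (0.0, 0.05875, 0.235)
RGB = ((R'+m)×255, (G'+m)×255, (B'+m)×255) = (89.8875, 104.86875, 149.8125)
Round half up → RGB(90, 105, 150)


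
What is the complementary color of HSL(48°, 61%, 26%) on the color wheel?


Complement = opposite side of color wheel = hue + 180°
H' = (48 + 180) mod 360 = 228°
S and L unchanged.
= HSL(228°, 61%, 26%)


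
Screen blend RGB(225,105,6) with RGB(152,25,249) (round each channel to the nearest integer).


Screen: C = 255 - (255-A)×(255-B)/255, rounded to nearest integer
R: 255 - (255-225)×(255-152)/255 = 255 - 3090/255 ≈ 255 - 12.118 = 242.882 → 243
G: 255 - (255-105)×(255-25)/255 = 255 - 34500/255 ≈ 255 - 135.294 = 119.706 → 120
B: 255 - (255-6)×(255-249)/255 = 255 - 1494/255 ≈ 255 - 5.859 = 249.141 → 249
= RGB(243, 120, 249)


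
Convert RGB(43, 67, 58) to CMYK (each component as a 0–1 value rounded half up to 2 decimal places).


R'=43/255≈0.1686, G'=67/255≈0.2627, B'=58/255≈0.2275
K = 1 - max(R',G',B') = 1 - 67/255 = 188/255 = 0.73725… → 0.74
(1-R'-K)/(1-K) simplifies to (max-R)/max with max = 67:
C = (67-43)/67 = 24/67 = 0.35820… → 0.36
M = (67-67)/67 = 0/67 = 0 → 0.00
Y = (67-58)/67 = 9/67 = 0.13432… → 0.13
= CMYK(0.36, 0.00, 0.13, 0.74)


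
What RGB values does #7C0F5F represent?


7C → 124 (R)
0F → 15 (G)
5F → 95 (B)
= RGB(124, 15, 95)


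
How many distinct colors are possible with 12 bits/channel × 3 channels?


Total bits = 12 bits/channel × 3 channels = 36 bits
Distinct colors = 2^36
= 68,719,476,736 colors


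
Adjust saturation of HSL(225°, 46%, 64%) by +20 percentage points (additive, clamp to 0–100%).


Original S = 46%
Adjustment = +20 percentage points
New S = 46 + (20) = 66
Clamp to [0, 100] → 66
= HSL(225°, 66%, 64%)


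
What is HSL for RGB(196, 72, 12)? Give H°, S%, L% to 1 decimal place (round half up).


Normalize: R'=196/255≈0.7686, G'=72/255≈0.2824, B'=12/255≈0.0471
Max=196/255, Min=12/255, Δ=Max-Min=184/255
L = (Max+Min)/2 = (196+12)/510 = 208/510 = 0.40784… → L = 40.8%
L ≤ 0.5 → S = Δ/(Max+Min) = 184/(196+12) = 184/208 = 0.88461… → S = 88.5%
(the 1/255 factors cancel in S and H, so raw channel differences can be used)
Max is R' → H = 60 × (((G-B)/Δ) mod 6) = 60 × (((72-12)/184) mod 6)
  60/184 = 0.3260…
  H = 60 × 0.3260… = 19.565…° → H = 19.6°
= HSL(19.6°, 88.5%, 40.8%)


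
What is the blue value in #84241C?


Color: #84241C
R = 84 = 132
G = 24 = 36
B = 1C = 28
Blue = 28


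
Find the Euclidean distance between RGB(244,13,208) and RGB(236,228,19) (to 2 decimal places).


d = √[(R₁-R₂)² + (G₁-G₂)² + (B₁-B₂)²]
d = √[(244-236)² + (13-228)² + (208-19)²]
d = √[64 + 46225 + 35721]
d = √82010
d ≈ 286.37


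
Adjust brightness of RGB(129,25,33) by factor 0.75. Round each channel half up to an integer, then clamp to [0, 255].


Multiply each channel by 0.75, round half up, clamp to [0, 255]
R: 129×0.75 = 96.75 → round → 97
G: 25×0.75 = 18.75 → round → 19
B: 33×0.75 = 24.75 → round → 25
= RGB(97, 19, 25)


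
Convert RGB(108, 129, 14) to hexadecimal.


R = 108 → 6C (hex)
G = 129 → 81 (hex)
B = 14 → 0E (hex)
Hex = #6C810E


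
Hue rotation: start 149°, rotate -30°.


New hue = (H + rotation) mod 360
New hue = (149 -30) mod 360
= 119 mod 360
= 119°


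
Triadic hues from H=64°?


Triadic: equally spaced at 120° intervals
H1 = 64°
H2 = (64 + 120) mod 360 = 184°
H3 = (64 + 240) mod 360 = 304°
Triadic = 64°, 184°, 304°


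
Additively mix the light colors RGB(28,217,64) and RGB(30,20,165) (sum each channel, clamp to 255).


Additive: each channel = min(255, C₁+C₂)
R: 28+30 = 58 → 58
G: 217+20 = 237 → 237
B: 64+165 = 229 → 229
= RGB(58, 237, 229)


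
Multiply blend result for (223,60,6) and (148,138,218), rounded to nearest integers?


Multiply: C = A×B/255, rounded to nearest integer
R: 223×148/255 = 33004/255 ≈ 129.427 → 129
G: 60×138/255 = 8280/255 ≈ 32.471 → 32
B: 6×218/255 = 1308/255 ≈ 5.129 → 5
= RGB(129, 32, 5)


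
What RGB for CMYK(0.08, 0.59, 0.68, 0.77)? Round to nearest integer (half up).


R = 255 × (1-C) × (1-K) = 255 × 0.92 × 0.23 = 53.958 → 54
G = 255 × (1-M) × (1-K) = 255 × 0.41 × 0.23 = 24.0465 → 24
B = 255 × (1-Y) × (1-K) = 255 × 0.32 × 0.23 = 18.768 → 19
= RGB(54, 24, 19)


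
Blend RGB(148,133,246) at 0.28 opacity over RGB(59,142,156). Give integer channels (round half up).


C = α×F + (1-α)×B, with 1-α = 0.72
R: 0.28×148 + 0.72×59 = 41.44 + 42.48 = 83.92 → 84
G: 0.28×133 + 0.72×142 = 37.24 + 102.24 = 139.48 → 139
B: 0.28×246 + 0.72×156 = 68.88 + 112.32 = 181.20 → 181
= RGB(84, 139, 181)


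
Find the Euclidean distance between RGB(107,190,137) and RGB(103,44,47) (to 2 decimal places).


d = √[(R₁-R₂)² + (G₁-G₂)² + (B₁-B₂)²]
d = √[(107-103)² + (190-44)² + (137-47)²]
d = √[16 + 21316 + 8100]
d = √29432
d ≈ 171.56
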